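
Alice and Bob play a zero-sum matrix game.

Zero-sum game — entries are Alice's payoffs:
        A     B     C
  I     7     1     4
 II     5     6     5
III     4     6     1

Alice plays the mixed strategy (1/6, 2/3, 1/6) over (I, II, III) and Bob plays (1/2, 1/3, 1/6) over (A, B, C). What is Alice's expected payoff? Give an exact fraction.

5

Against (1/2, 1/3, 1/6), each row's expected payoff is I: 9/2; II: 16/3; III: 25/6.
Taking the (1/6, 2/3, 1/6)-weighted average: (1/6)·(9/2) + (2/3)·(16/3) + (1/6)·(25/6) = 5.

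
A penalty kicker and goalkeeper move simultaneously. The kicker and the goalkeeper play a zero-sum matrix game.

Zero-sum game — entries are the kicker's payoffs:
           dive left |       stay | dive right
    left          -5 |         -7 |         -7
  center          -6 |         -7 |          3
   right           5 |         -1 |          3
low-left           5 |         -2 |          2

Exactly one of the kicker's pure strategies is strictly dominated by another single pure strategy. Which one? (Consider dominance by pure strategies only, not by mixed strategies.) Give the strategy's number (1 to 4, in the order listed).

1

Compare left with right: 5 > -5, -1 > -7, 3 > -7.
So right strictly dominates left for the kicker; left is strictly dominated.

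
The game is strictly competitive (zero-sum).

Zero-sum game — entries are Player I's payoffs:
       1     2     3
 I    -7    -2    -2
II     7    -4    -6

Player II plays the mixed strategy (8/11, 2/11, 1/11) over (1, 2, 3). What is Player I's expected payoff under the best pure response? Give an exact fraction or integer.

I: (-7)·(8/11) + (-2)·(2/11) + (-2)·(1/11) = -62/11.
II: (7)·(8/11) + (-4)·(2/11) + (-6)·(1/11) = 42/11.
The best pure response is II with expected payoff 42/11.

42/11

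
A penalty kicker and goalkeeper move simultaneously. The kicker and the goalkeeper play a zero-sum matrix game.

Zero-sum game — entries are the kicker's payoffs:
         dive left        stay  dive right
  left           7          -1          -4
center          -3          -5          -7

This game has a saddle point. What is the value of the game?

-4

Row minima: -4, -7 → the kicker's maximin is -4.
Column maxima: 7, -1, -4 → the goalkeeper's minimax is -4.
They coincide at (left, dive right), so the value is -4.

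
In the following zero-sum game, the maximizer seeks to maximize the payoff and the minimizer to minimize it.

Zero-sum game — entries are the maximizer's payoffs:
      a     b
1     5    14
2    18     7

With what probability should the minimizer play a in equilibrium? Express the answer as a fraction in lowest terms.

7/20

Row minima are 5 and 7, so the maximizer's maximin is 7; column maxima are 18 and 14, so the minimizer's minimax is 14. These differ, so the equilibrium is in mixed strategies.
Let the minimizer play a with probability q. The maximizer is indifferent when 5q + 14(1−q) = 18q + 7(1−q), giving q = 7/20.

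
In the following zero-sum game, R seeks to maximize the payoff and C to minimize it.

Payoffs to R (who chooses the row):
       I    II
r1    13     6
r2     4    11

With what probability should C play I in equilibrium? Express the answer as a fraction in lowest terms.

5/14

Row minima are 6 and 4, so R's maximin is 6; column maxima are 13 and 11, so C's minimax is 11. These differ, so the equilibrium is in mixed strategies.
Let C play I with probability q. R is indifferent when 13q + 6(1−q) = 4q + 11(1−q), giving q = 5/14.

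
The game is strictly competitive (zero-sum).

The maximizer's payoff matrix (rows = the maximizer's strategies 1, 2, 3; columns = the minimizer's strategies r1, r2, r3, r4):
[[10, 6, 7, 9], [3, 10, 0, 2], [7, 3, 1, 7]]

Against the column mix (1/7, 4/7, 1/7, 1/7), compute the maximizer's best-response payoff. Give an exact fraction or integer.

1: (10)·(1/7) + (6)·(4/7) + (7)·(1/7) + (9)·(1/7) = 50/7.
2: (3)·(1/7) + (10)·(4/7) + (0)·(1/7) + (2)·(1/7) = 45/7.
3: (7)·(1/7) + (3)·(4/7) + (1)·(1/7) + (7)·(1/7) = 27/7.
The best pure response is 1 with expected payoff 50/7.

50/7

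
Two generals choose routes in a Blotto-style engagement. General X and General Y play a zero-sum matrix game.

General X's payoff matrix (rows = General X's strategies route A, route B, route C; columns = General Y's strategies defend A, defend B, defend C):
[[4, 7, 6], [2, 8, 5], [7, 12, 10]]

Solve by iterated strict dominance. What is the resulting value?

7

Row route B is strictly dominated by row route C (7>2, 12>8, 10>5); eliminate route B.
Column defend C is strictly dominated by defend A for General Y (4<6, 7<10); eliminate defend C.
Column defend B is strictly dominated by defend A for General Y (4<7, 7<12); eliminate defend B.
Row route A is strictly dominated by row route C (7>4); eliminate route A.
Only (route C, defend A) remains, with payoff 7.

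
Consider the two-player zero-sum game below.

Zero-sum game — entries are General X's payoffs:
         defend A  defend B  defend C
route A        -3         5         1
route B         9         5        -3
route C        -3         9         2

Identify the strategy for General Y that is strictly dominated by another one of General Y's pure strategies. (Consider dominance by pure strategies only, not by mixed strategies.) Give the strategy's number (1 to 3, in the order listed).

General Y prefers columns that give General X less. Compare defend B with defend C: 1 < 5, -3 < 5, 2 < 9.
So defend C strictly dominates defend B for General Y; defend B is strictly dominated.

2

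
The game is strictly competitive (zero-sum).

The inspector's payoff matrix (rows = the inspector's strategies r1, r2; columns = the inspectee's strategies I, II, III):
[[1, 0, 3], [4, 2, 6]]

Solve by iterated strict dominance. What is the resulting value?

2

Column I is strictly dominated by II for the inspectee (0<1, 2<4); eliminate I.
Column III is strictly dominated by II for the inspectee (0<3, 2<6); eliminate III.
Row r1 is strictly dominated by row r2 (2>0); eliminate r1.
Only (r2, II) remains, with payoff 2.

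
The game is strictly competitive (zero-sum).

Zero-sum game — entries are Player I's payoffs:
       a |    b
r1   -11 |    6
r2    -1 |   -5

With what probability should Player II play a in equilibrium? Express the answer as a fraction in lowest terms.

Row minima are -11 and -5, so Player I's maximin is -5; column maxima are -1 and 6, so Player II's minimax is -1. These differ, so the equilibrium is in mixed strategies.
Let Player II play a with probability q. Player I is indifferent when −11q + 6(1−q) = −q − 5(1−q), giving q = 11/21.

11/21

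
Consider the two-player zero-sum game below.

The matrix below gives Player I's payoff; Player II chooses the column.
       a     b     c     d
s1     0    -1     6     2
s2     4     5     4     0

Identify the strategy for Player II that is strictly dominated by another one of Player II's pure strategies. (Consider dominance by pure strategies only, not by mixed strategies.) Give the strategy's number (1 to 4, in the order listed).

3

Player II prefers columns that give Player I less. Compare c with d: 2 < 6, 0 < 4.
So d strictly dominates c for Player II; c is strictly dominated.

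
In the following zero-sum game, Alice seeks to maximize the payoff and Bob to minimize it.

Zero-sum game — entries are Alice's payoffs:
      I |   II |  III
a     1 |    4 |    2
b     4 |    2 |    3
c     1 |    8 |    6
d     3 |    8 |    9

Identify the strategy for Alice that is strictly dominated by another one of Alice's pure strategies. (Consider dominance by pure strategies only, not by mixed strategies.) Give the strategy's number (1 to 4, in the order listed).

1

Compare a with d: 3 > 1, 8 > 4, 9 > 2.
So d strictly dominates a for Alice; a is strictly dominated.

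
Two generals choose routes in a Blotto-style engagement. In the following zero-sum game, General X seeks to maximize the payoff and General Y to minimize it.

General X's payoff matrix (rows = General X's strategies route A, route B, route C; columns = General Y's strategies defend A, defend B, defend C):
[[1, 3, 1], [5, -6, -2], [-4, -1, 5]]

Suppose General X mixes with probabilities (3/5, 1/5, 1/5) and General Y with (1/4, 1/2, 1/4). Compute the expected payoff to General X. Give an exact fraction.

Against (1/4, 1/2, 1/4), each row's expected payoff is route A: 2; route B: -9/4; route C: -1/4.
Taking the (3/5, 1/5, 1/5)-weighted average: (3/5)·(2) + (1/5)·(-9/4) + (1/5)·(-1/4) = 7/10.

7/10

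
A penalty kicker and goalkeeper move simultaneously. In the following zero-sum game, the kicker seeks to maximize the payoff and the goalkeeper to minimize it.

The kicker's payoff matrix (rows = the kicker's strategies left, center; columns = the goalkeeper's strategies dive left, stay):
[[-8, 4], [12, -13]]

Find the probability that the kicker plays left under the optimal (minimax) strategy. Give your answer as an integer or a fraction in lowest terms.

Row minima are -8 and -13, so the kicker's maximin is -8; column maxima are 12 and 4, so the goalkeeper's minimax is 4. These differ, so the equilibrium is in mixed strategies.
Let the kicker play left with probability p. The goalkeeper is indifferent when −8p + 12(1−p) = 4p − 13(1−p), giving p = 25/37.

25/37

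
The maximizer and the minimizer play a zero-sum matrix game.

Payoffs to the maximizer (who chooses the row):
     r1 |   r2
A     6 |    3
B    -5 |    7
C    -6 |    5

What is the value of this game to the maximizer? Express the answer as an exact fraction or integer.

19/5

Row C is strictly dominated by row B, so the maximizer never plays it.
The remaining 2×2 game on (A, B) × (r1, r2) has no saddle point. Let the maximizer play A with probability p; indifference gives 6p − 5(1−p) = 3p + 7(1−p), so p = 4/5.
Similarly the minimizer's optimal q on r1 is 4/15, and the value is 6·(4/15) + (3)·(11/15) = 19/5.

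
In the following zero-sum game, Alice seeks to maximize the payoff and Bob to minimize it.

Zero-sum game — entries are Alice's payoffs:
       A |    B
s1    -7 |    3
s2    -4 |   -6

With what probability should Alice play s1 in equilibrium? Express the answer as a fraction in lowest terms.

Row minima are -7 and -6, so Alice's maximin is -6; column maxima are -4 and 3, so Bob's minimax is -4. These differ, so the equilibrium is in mixed strategies.
Let Alice play s1 with probability p. Bob is indifferent when −7p − 4(1−p) = 3p − 6(1−p), giving p = 1/6.

1/6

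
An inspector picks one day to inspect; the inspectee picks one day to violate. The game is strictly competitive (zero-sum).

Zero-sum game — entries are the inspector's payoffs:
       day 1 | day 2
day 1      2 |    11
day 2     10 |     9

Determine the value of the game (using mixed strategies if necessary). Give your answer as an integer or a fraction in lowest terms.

46/5

Row minima are 2 and 9, so the inspector's maximin is 9; column maxima are 10 and 11, so the inspectee's minimax is 10. These differ, so the equilibrium is in mixed strategies.
Let the inspector play day 1 with probability p. The inspectee is indifferent when 2p + 10(1−p) = 11p + 9(1−p), giving p = 1/10.
Let the inspectee play day 1 with probability q. The inspector is indifferent when 2q + 11(1−q) = 10q + 9(1−q), giving q = 1/5.
The value is 2·(1/5) + (11)·(4/5) = 46/5.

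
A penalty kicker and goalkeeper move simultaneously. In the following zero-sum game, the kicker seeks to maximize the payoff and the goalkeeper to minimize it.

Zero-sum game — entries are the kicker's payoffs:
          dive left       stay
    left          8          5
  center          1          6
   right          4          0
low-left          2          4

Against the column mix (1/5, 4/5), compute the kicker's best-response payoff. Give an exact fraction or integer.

left: (8)·(1/5) + (5)·(4/5) = 28/5.
center: (1)·(1/5) + (6)·(4/5) = 5.
right: (4)·(1/5) + (0)·(4/5) = 4/5.
low-left: (2)·(1/5) + (4)·(4/5) = 18/5.
The best pure response is left with expected payoff 28/5.

28/5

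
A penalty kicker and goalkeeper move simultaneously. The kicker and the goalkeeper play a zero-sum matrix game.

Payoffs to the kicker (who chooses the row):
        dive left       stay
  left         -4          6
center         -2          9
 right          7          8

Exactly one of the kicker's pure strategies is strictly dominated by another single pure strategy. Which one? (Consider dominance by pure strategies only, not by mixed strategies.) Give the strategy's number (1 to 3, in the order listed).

Compare left with center: -2 > -4, 9 > 6.
So center strictly dominates left for the kicker; left is strictly dominated.

1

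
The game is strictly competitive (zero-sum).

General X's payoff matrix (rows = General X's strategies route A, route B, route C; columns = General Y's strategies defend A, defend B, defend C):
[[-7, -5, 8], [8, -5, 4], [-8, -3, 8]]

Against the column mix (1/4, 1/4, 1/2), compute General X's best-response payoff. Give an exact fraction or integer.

route A: (-7)·(1/4) + (-5)·(1/4) + (8)·(1/2) = 1.
route B: (8)·(1/4) + (-5)·(1/4) + (4)·(1/2) = 11/4.
route C: (-8)·(1/4) + (-3)·(1/4) + (8)·(1/2) = 5/4.
The best pure response is route B with expected payoff 11/4.

11/4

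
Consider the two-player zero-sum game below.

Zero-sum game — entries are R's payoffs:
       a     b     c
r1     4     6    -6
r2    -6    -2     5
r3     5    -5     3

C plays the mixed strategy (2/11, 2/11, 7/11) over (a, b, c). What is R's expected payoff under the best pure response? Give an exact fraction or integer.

21/11

r1: (4)·(2/11) + (6)·(2/11) + (-6)·(7/11) = -2.
r2: (-6)·(2/11) + (-2)·(2/11) + (5)·(7/11) = 19/11.
r3: (5)·(2/11) + (-5)·(2/11) + (3)·(7/11) = 21/11.
The best pure response is r3 with expected payoff 21/11.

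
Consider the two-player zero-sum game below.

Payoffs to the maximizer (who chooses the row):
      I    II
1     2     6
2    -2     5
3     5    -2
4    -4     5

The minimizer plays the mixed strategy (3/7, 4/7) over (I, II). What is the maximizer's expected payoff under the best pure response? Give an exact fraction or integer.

30/7

1: (2)·(3/7) + (6)·(4/7) = 30/7.
2: (-2)·(3/7) + (5)·(4/7) = 2.
3: (5)·(3/7) + (-2)·(4/7) = 1.
4: (-4)·(3/7) + (5)·(4/7) = 8/7.
The best pure response is 1 with expected payoff 30/7.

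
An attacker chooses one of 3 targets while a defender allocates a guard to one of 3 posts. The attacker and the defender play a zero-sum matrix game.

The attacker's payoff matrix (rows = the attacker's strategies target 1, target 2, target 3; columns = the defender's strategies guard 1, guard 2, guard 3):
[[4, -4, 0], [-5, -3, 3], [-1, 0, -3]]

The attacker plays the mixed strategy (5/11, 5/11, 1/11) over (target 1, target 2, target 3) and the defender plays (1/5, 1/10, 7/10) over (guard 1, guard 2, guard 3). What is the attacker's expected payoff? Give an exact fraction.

Against (1/5, 1/10, 7/10), each row's expected payoff is target 1: 2/5; target 2: 4/5; target 3: -23/10.
Taking the (5/11, 5/11, 1/11)-weighted average: (5/11)·(2/5) + (5/11)·(4/5) + (1/11)·(-23/10) = 37/110.

37/110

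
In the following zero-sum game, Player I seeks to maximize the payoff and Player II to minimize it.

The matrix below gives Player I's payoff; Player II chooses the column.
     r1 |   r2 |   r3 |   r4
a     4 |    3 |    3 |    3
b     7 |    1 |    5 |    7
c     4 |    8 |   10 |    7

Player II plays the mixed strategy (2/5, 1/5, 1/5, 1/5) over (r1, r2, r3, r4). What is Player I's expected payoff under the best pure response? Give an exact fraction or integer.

33/5

a: (4)·(2/5) + (3)·(1/5) + (3)·(1/5) + (3)·(1/5) = 17/5.
b: (7)·(2/5) + (1)·(1/5) + (5)·(1/5) + (7)·(1/5) = 27/5.
c: (4)·(2/5) + (8)·(1/5) + (10)·(1/5) + (7)·(1/5) = 33/5.
The best pure response is c with expected payoff 33/5.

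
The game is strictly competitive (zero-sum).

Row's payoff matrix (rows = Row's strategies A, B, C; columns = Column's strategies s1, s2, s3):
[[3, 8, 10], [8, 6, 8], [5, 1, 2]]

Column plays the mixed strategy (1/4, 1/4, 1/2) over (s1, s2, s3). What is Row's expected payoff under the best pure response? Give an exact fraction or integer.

A: (3)·(1/4) + (8)·(1/4) + (10)·(1/2) = 31/4.
B: (8)·(1/4) + (6)·(1/4) + (8)·(1/2) = 15/2.
C: (5)·(1/4) + (1)·(1/4) + (2)·(1/2) = 5/2.
The best pure response is A with expected payoff 31/4.

31/4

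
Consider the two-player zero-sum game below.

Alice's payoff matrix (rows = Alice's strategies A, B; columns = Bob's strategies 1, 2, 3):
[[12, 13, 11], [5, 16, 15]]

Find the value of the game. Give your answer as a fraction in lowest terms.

Column 2 is strictly dominated by 3 for Bob (it gives Alice more in every row).
The remaining 2×2 game on (A, B) × (1, 3) has no saddle point. Let Alice play A with probability p; indifference gives 12p + 5(1−p) = 11p + 15(1−p), so p = 10/11.
Similarly Bob's optimal q on 1 is 4/11, and the value is 12·(4/11) + (11)·(7/11) = 125/11.

125/11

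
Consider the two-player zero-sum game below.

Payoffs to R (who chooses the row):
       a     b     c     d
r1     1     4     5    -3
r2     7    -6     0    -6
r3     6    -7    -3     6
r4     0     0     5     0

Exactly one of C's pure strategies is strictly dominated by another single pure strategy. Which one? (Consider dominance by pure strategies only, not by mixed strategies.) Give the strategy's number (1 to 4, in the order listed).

3

C prefers columns that give R less. Compare c with b: 4 < 5, -6 < 0, -7 < -3, 0 < 5.
So b strictly dominates c for C; c is strictly dominated.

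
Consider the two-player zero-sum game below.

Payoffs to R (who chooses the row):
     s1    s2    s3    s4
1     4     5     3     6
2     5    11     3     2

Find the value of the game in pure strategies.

Row minima: 3, 2 → R's maximin is 3.
Column maxima: 5, 11, 3, 6 → C's minimax is 3.
They coincide at (1, s3), so the value is 3.

3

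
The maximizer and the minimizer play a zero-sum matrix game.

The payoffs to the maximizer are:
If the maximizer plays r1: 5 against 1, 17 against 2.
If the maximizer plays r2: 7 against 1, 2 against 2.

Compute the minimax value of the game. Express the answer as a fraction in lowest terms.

Row minima are 5 and 2, so the maximizer's maximin is 5; column maxima are 7 and 17, so the minimizer's minimax is 7. These differ, so the equilibrium is in mixed strategies.
Let the maximizer play r1 with probability p. The minimizer is indifferent when 5p + 7(1−p) = 17p + 2(1−p), giving p = 5/17.
Let the minimizer play 1 with probability q. The maximizer is indifferent when 5q + 17(1−q) = 7q + 2(1−q), giving q = 15/17.
The value is 5·(15/17) + (17)·(2/17) = 109/17.

109/17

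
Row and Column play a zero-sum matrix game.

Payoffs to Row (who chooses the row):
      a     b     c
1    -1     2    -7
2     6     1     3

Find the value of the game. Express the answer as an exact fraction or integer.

13/11

Column a is strictly dominated by c for Column (it gives Row more in every row).
The remaining 2×2 game on (1, 2) × (b, c) has no saddle point. Let Row play 1 with probability p; indifference gives 2p + (1−p) = −7p + 3(1−p), so p = 2/11.
Similarly Column's optimal q on b is 10/11, and the value is 2·(10/11) + (-7)·(1/11) = 13/11.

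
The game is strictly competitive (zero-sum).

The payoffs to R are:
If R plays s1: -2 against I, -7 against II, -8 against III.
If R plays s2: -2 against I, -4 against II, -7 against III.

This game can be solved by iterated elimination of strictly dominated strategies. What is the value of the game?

Column II is strictly dominated by III for C (-8<-7, -7<-4); eliminate II.
Column I is strictly dominated by III for C (-8<-2, -7<-2); eliminate I.
Row s1 is strictly dominated by row s2 (-7>-8); eliminate s1.
Only (s2, III) remains, with payoff -7.

-7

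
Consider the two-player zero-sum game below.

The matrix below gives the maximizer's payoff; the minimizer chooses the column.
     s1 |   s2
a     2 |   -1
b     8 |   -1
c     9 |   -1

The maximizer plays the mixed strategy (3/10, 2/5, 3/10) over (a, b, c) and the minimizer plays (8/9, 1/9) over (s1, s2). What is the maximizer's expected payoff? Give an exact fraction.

Against (8/9, 1/9), each row's expected payoff is a: 5/3; b: 7; c: 71/9.
Taking the (3/10, 2/5, 3/10)-weighted average: (3/10)·(5/3) + (2/5)·(7) + (3/10)·(71/9) = 17/3.

17/3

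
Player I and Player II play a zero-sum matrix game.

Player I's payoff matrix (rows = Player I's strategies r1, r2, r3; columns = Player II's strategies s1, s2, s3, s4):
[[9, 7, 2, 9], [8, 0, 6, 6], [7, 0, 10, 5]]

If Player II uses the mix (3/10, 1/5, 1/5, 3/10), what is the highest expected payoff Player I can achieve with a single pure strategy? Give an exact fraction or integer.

r1: (9)·(3/10) + (7)·(1/5) + (2)·(1/5) + (9)·(3/10) = 36/5.
r2: (8)·(3/10) + (0)·(1/5) + (6)·(1/5) + (6)·(3/10) = 27/5.
r3: (7)·(3/10) + (0)·(1/5) + (10)·(1/5) + (5)·(3/10) = 28/5.
The best pure response is r1 with expected payoff 36/5.

36/5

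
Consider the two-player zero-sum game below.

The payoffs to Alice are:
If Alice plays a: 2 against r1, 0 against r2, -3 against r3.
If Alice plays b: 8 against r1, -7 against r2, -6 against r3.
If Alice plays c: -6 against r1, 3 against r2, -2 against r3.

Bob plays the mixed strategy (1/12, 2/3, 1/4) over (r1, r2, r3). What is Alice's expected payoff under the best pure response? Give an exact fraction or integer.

a: (2)·(1/12) + (0)·(2/3) + (-3)·(1/4) = -7/12.
b: (8)·(1/12) + (-7)·(2/3) + (-6)·(1/4) = -11/2.
c: (-6)·(1/12) + (3)·(2/3) + (-2)·(1/4) = 1.
The best pure response is c with expected payoff 1.

1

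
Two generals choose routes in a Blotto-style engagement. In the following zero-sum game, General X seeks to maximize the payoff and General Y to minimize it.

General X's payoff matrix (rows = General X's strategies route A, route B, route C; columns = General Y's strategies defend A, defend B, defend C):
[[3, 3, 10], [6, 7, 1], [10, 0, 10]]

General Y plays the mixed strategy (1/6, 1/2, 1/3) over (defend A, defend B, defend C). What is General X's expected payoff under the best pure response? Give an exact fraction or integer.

16/3

route A: (3)·(1/6) + (3)·(1/2) + (10)·(1/3) = 16/3.
route B: (6)·(1/6) + (7)·(1/2) + (1)·(1/3) = 29/6.
route C: (10)·(1/6) + (0)·(1/2) + (10)·(1/3) = 5.
The best pure response is route A with expected payoff 16/3.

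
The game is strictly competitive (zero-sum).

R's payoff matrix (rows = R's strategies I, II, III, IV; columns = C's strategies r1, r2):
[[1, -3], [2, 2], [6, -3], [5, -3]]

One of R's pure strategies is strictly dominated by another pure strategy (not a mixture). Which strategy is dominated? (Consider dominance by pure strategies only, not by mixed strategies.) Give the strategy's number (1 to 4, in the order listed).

1

Compare I with II: 2 > 1, 2 > -3.
So II strictly dominates I for R; I is strictly dominated.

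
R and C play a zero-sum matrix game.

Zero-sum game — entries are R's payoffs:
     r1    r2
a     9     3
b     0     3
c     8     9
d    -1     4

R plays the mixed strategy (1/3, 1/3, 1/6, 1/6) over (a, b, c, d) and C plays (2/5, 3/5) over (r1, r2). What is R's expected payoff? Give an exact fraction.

Against (2/5, 3/5), each row's expected payoff is a: 27/5; b: 9/5; c: 43/5; d: 2.
Taking the (1/3, 1/3, 1/6, 1/6)-weighted average: (1/3)·(27/5) + (1/3)·(9/5) + (1/6)·(43/5) + (1/6)·(2) = 25/6.

25/6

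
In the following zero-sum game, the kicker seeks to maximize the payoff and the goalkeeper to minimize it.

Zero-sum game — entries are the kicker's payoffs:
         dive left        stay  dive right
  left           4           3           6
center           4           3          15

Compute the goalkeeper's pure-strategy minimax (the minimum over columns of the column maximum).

The worst case (largest entry) in each column is dive left: 4, stay: 3, dive right: 15.
The best (smallest) of these is 3.

3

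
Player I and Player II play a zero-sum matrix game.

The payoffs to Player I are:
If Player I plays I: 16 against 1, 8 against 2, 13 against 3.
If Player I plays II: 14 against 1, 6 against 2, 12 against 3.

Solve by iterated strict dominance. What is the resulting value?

8

Column 1 is strictly dominated by 2 for Player II (8<16, 6<14); eliminate 1.
Column 3 is strictly dominated by 2 for Player II (8<13, 6<12); eliminate 3.
Row II is strictly dominated by row I (8>6); eliminate II.
Only (I, 2) remains, with payoff 8.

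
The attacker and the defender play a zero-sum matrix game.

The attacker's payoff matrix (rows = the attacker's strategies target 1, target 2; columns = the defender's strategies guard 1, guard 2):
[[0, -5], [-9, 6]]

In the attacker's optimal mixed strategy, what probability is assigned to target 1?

3/4

Row minima are -5 and -9, so the attacker's maximin is -5; column maxima are 0 and 6, so the defender's minimax is 0. These differ, so the equilibrium is in mixed strategies.
Let the attacker play target 1 with probability p. The defender is indifferent when −9(1−p) = −5p + 6(1−p), giving p = 3/4.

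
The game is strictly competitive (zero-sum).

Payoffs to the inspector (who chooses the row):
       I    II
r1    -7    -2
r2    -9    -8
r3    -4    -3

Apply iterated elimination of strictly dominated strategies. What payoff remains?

Column II is strictly dominated by I for the inspectee (-7<-2, -9<-8, -4<-3); eliminate II.
Row r2 is strictly dominated by row r1 (-7>-9); eliminate r2.
Row r1 is strictly dominated by row r3 (-4>-7); eliminate r1.
Only (r3, I) remains, with payoff -4.

-4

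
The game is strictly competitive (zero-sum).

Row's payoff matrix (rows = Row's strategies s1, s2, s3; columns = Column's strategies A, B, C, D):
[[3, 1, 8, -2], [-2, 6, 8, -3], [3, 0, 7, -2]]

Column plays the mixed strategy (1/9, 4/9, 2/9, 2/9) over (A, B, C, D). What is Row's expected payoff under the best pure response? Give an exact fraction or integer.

32/9

s1: (3)·(1/9) + (1)·(4/9) + (8)·(2/9) + (-2)·(2/9) = 19/9.
s2: (-2)·(1/9) + (6)·(4/9) + (8)·(2/9) + (-3)·(2/9) = 32/9.
s3: (3)·(1/9) + (0)·(4/9) + (7)·(2/9) + (-2)·(2/9) = 13/9.
The best pure response is s2 with expected payoff 32/9.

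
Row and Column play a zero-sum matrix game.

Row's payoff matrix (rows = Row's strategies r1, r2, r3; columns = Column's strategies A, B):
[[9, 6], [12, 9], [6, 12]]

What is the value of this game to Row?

Row r1 is strictly dominated by row r2, so Row never plays it.
The remaining 2×2 game on (r2, r3) × (A, B) has no saddle point. Let Row play r2 with probability p; indifference gives 12p + 6(1−p) = 9p + 12(1−p), so p = 2/3.
Similarly Column's optimal q on A is 1/3, and the value is 12·(1/3) + (9)·(2/3) = 10.

10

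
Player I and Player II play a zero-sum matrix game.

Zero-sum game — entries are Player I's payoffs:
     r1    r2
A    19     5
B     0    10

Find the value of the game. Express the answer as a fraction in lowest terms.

Row minima are 5 and 0, so Player I's maximin is 5; column maxima are 19 and 10, so Player II's minimax is 10. These differ, so the equilibrium is in mixed strategies.
Let Player I play A with probability p. Player II is indifferent when 19p = 5p + 10(1−p), giving p = 5/12.
Let Player II play r1 with probability q. Player I is indifferent when 19q + 5(1−q) = 10(1−q), giving q = 5/24.
The value is 19·(5/24) + (5)·(19/24) = 95/12.

95/12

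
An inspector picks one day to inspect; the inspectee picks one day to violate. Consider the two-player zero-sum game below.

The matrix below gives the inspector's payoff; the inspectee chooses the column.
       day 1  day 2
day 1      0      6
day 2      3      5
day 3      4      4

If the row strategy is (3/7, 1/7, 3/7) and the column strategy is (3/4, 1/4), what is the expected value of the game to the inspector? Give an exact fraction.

Against (3/4, 1/4), each row's expected payoff is day 1: 3/2; day 2: 7/2; day 3: 4.
Taking the (3/7, 1/7, 3/7)-weighted average: (3/7)·(3/2) + (1/7)·(7/2) + (3/7)·(4) = 20/7.

20/7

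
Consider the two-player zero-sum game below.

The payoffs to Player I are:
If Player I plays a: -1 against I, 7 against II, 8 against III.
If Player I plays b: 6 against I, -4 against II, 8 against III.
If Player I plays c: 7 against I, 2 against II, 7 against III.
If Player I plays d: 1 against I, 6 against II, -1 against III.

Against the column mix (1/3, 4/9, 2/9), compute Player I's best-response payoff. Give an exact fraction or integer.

43/9

a: (-1)·(1/3) + (7)·(4/9) + (8)·(2/9) = 41/9.
b: (6)·(1/3) + (-4)·(4/9) + (8)·(2/9) = 2.
c: (7)·(1/3) + (2)·(4/9) + (7)·(2/9) = 43/9.
d: (1)·(1/3) + (6)·(4/9) + (-1)·(2/9) = 25/9.
The best pure response is c with expected payoff 43/9.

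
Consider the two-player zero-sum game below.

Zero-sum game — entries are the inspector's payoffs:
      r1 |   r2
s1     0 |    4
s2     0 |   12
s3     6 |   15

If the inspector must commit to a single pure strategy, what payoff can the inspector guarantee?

6

The worst-case payoff for each row is s1: 0, s2: 0, s3: 6.
The best of these is 6.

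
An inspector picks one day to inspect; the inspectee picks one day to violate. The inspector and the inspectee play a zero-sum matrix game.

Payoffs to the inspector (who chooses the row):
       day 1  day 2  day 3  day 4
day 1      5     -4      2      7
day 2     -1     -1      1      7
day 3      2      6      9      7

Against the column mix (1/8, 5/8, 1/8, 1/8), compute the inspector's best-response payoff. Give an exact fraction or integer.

6

day 1: (5)·(1/8) + (-4)·(5/8) + (2)·(1/8) + (7)·(1/8) = -3/4.
day 2: (-1)·(1/8) + (-1)·(5/8) + (1)·(1/8) + (7)·(1/8) = 1/4.
day 3: (2)·(1/8) + (6)·(5/8) + (9)·(1/8) + (7)·(1/8) = 6.
The best pure response is day 3 with expected payoff 6.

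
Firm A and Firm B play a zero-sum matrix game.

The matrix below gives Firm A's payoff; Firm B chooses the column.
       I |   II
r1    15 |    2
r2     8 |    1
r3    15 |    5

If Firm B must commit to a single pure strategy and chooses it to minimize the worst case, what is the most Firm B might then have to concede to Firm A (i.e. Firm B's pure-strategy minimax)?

The worst case (largest entry) in each column is I: 15, II: 5.
The best (smallest) of these is 5.

5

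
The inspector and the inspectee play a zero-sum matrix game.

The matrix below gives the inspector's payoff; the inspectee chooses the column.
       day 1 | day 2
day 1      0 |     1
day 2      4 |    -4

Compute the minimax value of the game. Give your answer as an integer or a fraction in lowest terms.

4/9

Row minima are 0 and -4, so the inspector's maximin is 0; column maxima are 4 and 1, so the inspectee's minimax is 1. These differ, so the equilibrium is in mixed strategies.
Let the inspector play day 1 with probability p. The inspectee is indifferent when 4(1−p) = p − 4(1−p), giving p = 8/9.
Let the inspectee play day 1 with probability q. The inspector is indifferent when (1−q) = 4q − 4(1−q), giving q = 5/9.
The value is 0·(5/9) + (1)·(4/9) = 4/9.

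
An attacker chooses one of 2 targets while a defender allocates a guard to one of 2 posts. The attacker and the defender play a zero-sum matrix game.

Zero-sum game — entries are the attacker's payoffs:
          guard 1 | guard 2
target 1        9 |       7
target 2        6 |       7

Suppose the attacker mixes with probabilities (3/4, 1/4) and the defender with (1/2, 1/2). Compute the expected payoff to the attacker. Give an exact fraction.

61/8

Against (1/2, 1/2), each row's expected payoff is target 1: 8; target 2: 13/2.
Taking the (3/4, 1/4)-weighted average: (3/4)·(8) + (1/4)·(13/2) = 61/8.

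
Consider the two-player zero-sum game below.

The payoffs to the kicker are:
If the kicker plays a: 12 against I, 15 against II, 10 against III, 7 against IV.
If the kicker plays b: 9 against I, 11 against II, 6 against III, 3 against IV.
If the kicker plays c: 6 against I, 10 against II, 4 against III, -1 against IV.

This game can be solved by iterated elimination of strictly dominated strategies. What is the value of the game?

Row b is strictly dominated by row a (12>9, 15>11, 10>6, 7>3); eliminate b.
Row c is strictly dominated by row a (12>6, 15>10, 10>4, 7>-1); eliminate c.
Column II is strictly dominated by I for the goalkeeper (12<15); eliminate II.
Column I is strictly dominated by III for the goalkeeper (10<12); eliminate I.
Column III is strictly dominated by IV for the goalkeeper (7<10); eliminate III.
Only (a, IV) remains, with payoff 7.

7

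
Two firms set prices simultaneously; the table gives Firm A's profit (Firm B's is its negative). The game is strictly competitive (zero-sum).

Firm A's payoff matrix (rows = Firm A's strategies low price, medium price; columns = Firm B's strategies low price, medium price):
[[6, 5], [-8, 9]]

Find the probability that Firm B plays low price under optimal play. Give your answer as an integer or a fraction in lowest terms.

Row minima are 5 and -8, so Firm A's maximin is 5; column maxima are 6 and 9, so Firm B's minimax is 6. These differ, so the equilibrium is in mixed strategies.
Let Firm B play low price with probability q. Firm A is indifferent when 6q + 5(1−q) = −8q + 9(1−q), giving q = 2/9.

2/9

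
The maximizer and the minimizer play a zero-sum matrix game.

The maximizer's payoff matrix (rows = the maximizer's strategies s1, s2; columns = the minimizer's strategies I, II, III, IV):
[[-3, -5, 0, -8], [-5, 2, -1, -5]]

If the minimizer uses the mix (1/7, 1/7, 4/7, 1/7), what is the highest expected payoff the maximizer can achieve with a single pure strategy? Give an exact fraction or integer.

s1: (-3)·(1/7) + (-5)·(1/7) + (0)·(4/7) + (-8)·(1/7) = -16/7.
s2: (-5)·(1/7) + (2)·(1/7) + (-1)·(4/7) + (-5)·(1/7) = -12/7.
The best pure response is s2 with expected payoff -12/7.

-12/7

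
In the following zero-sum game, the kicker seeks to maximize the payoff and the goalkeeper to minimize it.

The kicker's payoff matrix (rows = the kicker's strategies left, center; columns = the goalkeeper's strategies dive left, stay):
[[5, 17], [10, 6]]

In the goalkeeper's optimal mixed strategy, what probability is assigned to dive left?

11/16

Row minima are 5 and 6, so the kicker's maximin is 6; column maxima are 10 and 17, so the goalkeeper's minimax is 10. These differ, so the equilibrium is in mixed strategies.
Let the goalkeeper play dive left with probability q. The kicker is indifferent when 5q + 17(1−q) = 10q + 6(1−q), giving q = 11/16.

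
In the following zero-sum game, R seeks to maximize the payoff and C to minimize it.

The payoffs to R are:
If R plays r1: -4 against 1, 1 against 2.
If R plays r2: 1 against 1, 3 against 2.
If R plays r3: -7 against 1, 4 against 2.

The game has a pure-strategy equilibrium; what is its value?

1

Row minima: -4, 1, -7 → R's maximin is 1.
Column maxima: 1, 4 → C's minimax is 1.
They coincide at (r2, 1), so the value is 1.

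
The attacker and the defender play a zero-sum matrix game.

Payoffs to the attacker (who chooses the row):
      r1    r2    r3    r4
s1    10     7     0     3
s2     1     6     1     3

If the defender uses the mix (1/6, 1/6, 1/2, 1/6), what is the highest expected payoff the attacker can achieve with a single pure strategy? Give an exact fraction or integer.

s1: (10)·(1/6) + (7)·(1/6) + (0)·(1/2) + (3)·(1/6) = 10/3.
s2: (1)·(1/6) + (6)·(1/6) + (1)·(1/2) + (3)·(1/6) = 13/6.
The best pure response is s1 with expected payoff 10/3.

10/3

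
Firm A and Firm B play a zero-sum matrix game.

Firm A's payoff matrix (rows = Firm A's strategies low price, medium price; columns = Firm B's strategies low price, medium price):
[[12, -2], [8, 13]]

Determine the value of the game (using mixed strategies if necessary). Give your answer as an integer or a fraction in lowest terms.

172/19

Row minima are -2 and 8, so Firm A's maximin is 8; column maxima are 12 and 13, so Firm B's minimax is 12. These differ, so the equilibrium is in mixed strategies.
Let Firm A play low price with probability p. Firm B is indifferent when 12p + 8(1−p) = −2p + 13(1−p), giving p = 5/19.
Let Firm B play low price with probability q. Firm A is indifferent when 12q − 2(1−q) = 8q + 13(1−q), giving q = 15/19.
The value is 12·(15/19) + (-2)·(4/19) = 172/19.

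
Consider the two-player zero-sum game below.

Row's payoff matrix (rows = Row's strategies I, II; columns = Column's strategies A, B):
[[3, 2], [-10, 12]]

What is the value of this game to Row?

Row minima are 2 and -10, so Row's maximin is 2; column maxima are 3 and 12, so Column's minimax is 3. These differ, so the equilibrium is in mixed strategies.
Let Row play I with probability p. Column is indifferent when 3p − 10(1−p) = 2p + 12(1−p), giving p = 22/23.
Let Column play A with probability q. Row is indifferent when 3q + 2(1−q) = −10q + 12(1−q), giving q = 10/23.
The value is 3·(10/23) + (2)·(13/23) = 56/23.

56/23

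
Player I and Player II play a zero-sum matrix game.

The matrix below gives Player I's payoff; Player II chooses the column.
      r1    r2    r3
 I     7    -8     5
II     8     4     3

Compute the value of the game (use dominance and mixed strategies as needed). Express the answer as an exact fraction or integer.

Column r1 is strictly dominated by r3 for Player II (it gives Player I more in every row).
The remaining 2×2 game on (I, II) × (r2, r3) has no saddle point. Let Player I play I with probability p; indifference gives −8p + 4(1−p) = 5p + 3(1−p), so p = 1/14.
Similarly Player II's optimal q on r2 is 1/7, and the value is -8·(1/7) + (5)·(6/7) = 22/7.

22/7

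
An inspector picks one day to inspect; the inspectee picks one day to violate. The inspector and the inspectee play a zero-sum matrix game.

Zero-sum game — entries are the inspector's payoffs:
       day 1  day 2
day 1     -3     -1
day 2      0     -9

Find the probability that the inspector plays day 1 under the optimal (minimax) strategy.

Row minima are -3 and -9, so the inspector's maximin is -3; column maxima are 0 and -1, so the inspectee's minimax is -1. These differ, so the equilibrium is in mixed strategies.
Let the inspector play day 1 with probability p. The inspectee is indifferent when −3p = −p − 9(1−p), giving p = 9/11.

9/11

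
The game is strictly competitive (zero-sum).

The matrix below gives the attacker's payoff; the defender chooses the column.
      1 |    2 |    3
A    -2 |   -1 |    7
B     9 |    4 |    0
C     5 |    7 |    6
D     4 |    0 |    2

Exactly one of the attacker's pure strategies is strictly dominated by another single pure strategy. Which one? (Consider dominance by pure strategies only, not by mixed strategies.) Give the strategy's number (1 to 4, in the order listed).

Compare D with C: 5 > 4, 7 > 0, 6 > 2.
So C strictly dominates D for the attacker; D is strictly dominated.

4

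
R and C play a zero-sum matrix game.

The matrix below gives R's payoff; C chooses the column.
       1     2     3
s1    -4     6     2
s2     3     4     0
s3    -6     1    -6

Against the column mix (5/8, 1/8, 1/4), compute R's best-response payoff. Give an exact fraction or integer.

s1: (-4)·(5/8) + (6)·(1/8) + (2)·(1/4) = -5/4.
s2: (3)·(5/8) + (4)·(1/8) + (0)·(1/4) = 19/8.
s3: (-6)·(5/8) + (1)·(1/8) + (-6)·(1/4) = -41/8.
The best pure response is s2 with expected payoff 19/8.

19/8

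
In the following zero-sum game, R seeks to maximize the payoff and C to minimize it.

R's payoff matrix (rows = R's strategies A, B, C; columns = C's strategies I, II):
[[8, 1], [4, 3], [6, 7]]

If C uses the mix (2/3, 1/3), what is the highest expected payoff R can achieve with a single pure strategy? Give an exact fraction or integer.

A: (8)·(2/3) + (1)·(1/3) = 17/3.
B: (4)·(2/3) + (3)·(1/3) = 11/3.
C: (6)·(2/3) + (7)·(1/3) = 19/3.
The best pure response is C with expected payoff 19/3.

19/3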